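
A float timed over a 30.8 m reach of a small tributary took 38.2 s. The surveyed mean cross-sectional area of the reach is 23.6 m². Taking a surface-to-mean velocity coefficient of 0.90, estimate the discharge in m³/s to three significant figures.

17.1 m³/s

v_surface = L / t̄ = 30.8 / 38.2 = 0.8063 m/s
v_mean = 0.90 × 0.8063 = 0.7257 m/s
Q = A × v_mean = 23.6 × 0.7257 = 17.13 m³/s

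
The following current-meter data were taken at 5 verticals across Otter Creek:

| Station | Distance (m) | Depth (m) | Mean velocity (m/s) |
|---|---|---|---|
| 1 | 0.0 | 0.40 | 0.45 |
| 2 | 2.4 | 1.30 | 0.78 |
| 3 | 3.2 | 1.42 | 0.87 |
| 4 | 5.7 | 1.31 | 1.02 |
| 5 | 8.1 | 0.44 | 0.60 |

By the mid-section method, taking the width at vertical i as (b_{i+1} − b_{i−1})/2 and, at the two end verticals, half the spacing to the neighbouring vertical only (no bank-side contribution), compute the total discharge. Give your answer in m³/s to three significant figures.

w_1 = (2.4 − 0.0)/2 = 1.2 m; q_1 = 0.45 × 0.40 × 1.2 = 0.2160 m³/s
w_2 = (3.2 − 0.0)/2 = 1.6 m; q_2 = 0.78 × 1.30 × 1.6 = 1.622 m³/s
w_3 = (5.7 − 2.4)/2 = 1.65 m; q_3 = 0.87 × 1.42 × 1.65 = 2.038 m³/s
w_4 = (8.1 − 3.2)/2 = 2.45 m; q_4 = 1.02 × 1.31 × 2.45 = 3.274 m³/s
w_5 = (8.1 − 5.7)/2 = 1.2 m; q_5 = 0.60 × 0.44 × 1.2 = 0.3168 m³/s
Q = Σ qᵢ = 7.467 m³/s

7.47 m³/s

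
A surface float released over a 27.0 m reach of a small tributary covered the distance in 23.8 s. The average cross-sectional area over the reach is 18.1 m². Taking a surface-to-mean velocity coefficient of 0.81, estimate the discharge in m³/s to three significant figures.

16.6 m³/s

v_surface = L / t̄ = 27.0 / 23.8 = 1.134 m/s
v_mean = 0.81 × 1.134 = 0.9189 m/s
Q = A × v_mean = 18.1 × 0.9189 = 16.63 m³/s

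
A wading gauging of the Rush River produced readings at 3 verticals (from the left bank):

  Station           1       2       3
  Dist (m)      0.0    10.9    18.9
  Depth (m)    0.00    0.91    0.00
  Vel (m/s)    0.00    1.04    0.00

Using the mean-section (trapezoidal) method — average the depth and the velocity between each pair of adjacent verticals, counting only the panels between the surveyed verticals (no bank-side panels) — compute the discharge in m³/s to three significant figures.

Panel 1-2: Δb = 10.9 m, d̄ = (0.00+0.91)/2 = 0.455, v̄ = (0.00+1.04)/2 = 0.52 → q = 10.9×0.455×0.52 = 2.579 m³/s
Panel 2-3: Δb = 8 m, d̄ = (0.91+0.00)/2 = 0.455, v̄ = (1.04+0.00)/2 = 0.52 → q = 8×0.455×0.52 = 1.893 m³/s
Q = Σ q = 4.472 m³/s

4.47 m³/s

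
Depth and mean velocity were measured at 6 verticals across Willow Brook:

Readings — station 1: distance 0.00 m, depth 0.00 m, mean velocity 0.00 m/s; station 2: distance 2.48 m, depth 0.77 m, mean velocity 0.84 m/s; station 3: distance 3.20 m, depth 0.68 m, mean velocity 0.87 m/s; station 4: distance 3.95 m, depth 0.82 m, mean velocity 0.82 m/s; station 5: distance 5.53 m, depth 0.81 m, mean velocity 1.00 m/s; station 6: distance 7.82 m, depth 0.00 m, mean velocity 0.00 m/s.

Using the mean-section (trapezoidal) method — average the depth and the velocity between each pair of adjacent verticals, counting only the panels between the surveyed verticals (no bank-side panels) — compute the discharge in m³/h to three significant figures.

10600 m³/h

Panel 1-2: Δb = 2.48 m, d̄ = (0.00+0.77)/2 = 0.385, v̄ = (0.00+0.84)/2 = 0.42 → q = 2.48×0.385×0.42 = 0.4010 m³/s
Panel 2-3: Δb = 0.72 m, d̄ = (0.77+0.68)/2 = 0.725, v̄ = (0.84+0.87)/2 = 0.855 → q = 0.72×0.725×0.855 = 0.4463 m³/s
Panel 3-4: Δb = 0.75 m, d̄ = (0.68+0.82)/2 = 0.75, v̄ = (0.87+0.82)/2 = 0.845 → q = 0.75×0.75×0.845 = 0.4753 m³/s
Panel 4-5: Δb = 1.58 m, d̄ = (0.82+0.81)/2 = 0.815, v̄ = (0.82+1.00)/2 = 0.91 → q = 1.58×0.815×0.91 = 1.172 m³/s
Panel 5-6: Δb = 2.29 m, d̄ = (0.81+0.00)/2 = 0.405, v̄ = (1.00+0.00)/2 = 0.5 → q = 2.29×0.405×0.5 = 0.4637 m³/s
Q = Σ q = 2.958 m³/s
= 2.958 × 3600 = 10650 m³/h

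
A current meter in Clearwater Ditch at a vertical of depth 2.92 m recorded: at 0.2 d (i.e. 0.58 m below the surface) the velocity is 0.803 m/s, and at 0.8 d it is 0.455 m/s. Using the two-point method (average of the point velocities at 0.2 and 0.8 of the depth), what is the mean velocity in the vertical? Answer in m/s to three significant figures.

0.629 m/s

v̄ = (0.803 + 0.455) / 2 = 0.6290 m/s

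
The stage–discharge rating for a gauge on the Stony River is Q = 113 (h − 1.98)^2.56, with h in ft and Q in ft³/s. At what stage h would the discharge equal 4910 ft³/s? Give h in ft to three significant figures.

6.34 ft

h − h₀ = (Q/C)^(1/b) = (4910/113)^(1/2.56) = 4.364 ft
h = 1.98 + 4.364 = 6.344 ft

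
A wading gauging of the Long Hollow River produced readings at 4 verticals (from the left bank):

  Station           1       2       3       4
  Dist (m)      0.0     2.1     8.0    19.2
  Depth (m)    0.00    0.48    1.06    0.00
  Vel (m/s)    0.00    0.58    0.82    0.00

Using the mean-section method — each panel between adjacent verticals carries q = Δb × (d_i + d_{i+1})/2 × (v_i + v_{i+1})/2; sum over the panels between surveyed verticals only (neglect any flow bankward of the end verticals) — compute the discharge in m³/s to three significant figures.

5.76 m³/s

Panel 1-2: Δb = 2.1 m, d̄ = (0.00+0.48)/2 = 0.24, v̄ = (0.00+0.58)/2 = 0.29 → q = 2.1×0.24×0.29 = 0.1462 m³/s
Panel 2-3: Δb = 5.9 m, d̄ = (0.48+1.06)/2 = 0.77, v̄ = (0.58+0.82)/2 = 0.7 → q = 5.9×0.77×0.7 = 3.180 m³/s
Panel 3-4: Δb = 11.2 m, d̄ = (1.06+0.00)/2 = 0.53, v̄ = (0.82+0.00)/2 = 0.41 → q = 11.2×0.53×0.41 = 2.434 m³/s
Q = Σ q = 5.760 m³/s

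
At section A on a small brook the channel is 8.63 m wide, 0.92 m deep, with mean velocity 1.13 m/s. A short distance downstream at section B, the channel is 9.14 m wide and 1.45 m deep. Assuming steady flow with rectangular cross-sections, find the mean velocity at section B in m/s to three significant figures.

Q = A₁V₁ = (8.63×0.92) × 1.13 = 8.972 m³/s
A₂ = 9.14 × 1.45 = 13.25 m²
V₂ = Q/A₂ = 8.972/13.25 = 0.6770 m/s

0.677 m/s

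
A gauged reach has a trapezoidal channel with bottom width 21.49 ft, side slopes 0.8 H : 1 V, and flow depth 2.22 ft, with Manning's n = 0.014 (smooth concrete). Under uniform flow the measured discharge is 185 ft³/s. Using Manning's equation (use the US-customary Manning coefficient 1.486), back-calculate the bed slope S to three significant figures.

A = (b + z·y)·y = (21.49 + 0.8×2.22)×2.22 = 51.65 ft²
P = b + 2y√(1+z²) = 21.49 + 2×2.22×√(1+0.8²) = 27.18 ft
R = A/P = 51.65/27.18 = 1.901 ft
S = (Q·n / (1.486·A·R^(2/3)))² = (185×0.014 / (1.486×51.65×1.534))² = 0.0004837

0.000484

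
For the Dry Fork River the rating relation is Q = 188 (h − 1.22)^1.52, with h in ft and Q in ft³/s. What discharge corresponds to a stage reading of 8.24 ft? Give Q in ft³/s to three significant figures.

3640 ft³/s

Q = 188 × (8.24 − 1.22)^1.52 = 188 × 7.02^1.52 = 3636 ft³/s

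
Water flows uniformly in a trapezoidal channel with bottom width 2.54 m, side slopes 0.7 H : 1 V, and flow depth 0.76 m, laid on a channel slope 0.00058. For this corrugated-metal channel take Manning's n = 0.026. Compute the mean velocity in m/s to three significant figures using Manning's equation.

A = (b + z·y)·y = (2.54 + 0.7×0.76)×0.76 = 2.335 m²
P = b + 2y√(1+z²) = 2.54 + 2×0.76×√(1+0.7²) = 4.395 m
R = A/P = 2.335/4.395 = 0.5312 m
Q = (1/n)·A·R^(2/3)·S^(1/2) = (1/0.026) × 2.335 × 0.5312^(2/3) × 0.00058^(1/2) = 1.418 m³/s
V = Q/A = 1.418/2.335 = 0.6075 m/s

0.608 m/s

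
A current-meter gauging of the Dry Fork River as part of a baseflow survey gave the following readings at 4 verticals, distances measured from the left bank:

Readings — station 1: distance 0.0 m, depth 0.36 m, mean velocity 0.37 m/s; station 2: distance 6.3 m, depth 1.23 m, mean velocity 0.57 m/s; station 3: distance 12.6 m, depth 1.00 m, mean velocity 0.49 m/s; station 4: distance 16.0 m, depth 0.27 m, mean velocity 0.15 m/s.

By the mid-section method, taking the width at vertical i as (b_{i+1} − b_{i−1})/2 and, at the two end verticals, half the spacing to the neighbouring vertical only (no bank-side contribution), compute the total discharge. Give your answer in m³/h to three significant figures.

26200 m³/h

w_1 = (6.3 − 0.0)/2 = 3.15 m; q_1 = 0.37 × 0.36 × 3.15 = 0.4196 m³/s
w_2 = (12.6 − 0.0)/2 = 6.3 m; q_2 = 0.57 × 1.23 × 6.3 = 4.417 m³/s
w_3 = (16.0 − 6.3)/2 = 4.85 m; q_3 = 0.49 × 1.00 × 4.85 = 2.377 m³/s
w_4 = (16.0 − 12.6)/2 = 1.7 m; q_4 = 0.15 × 0.27 × 1.7 = 0.06885 m³/s
Q = Σ qᵢ = 7.282 m³/s
= 7.282 × 3600 = 26210 m³/h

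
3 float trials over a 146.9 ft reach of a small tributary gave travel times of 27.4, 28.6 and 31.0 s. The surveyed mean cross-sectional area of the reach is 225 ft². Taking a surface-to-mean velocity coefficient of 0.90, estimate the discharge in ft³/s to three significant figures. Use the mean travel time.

t̄ = (27.4 + 28.6 + 31.0) / 3 = 29 s
v_surface = L / t̄ = 146.9 / 29 = 5.066 ft/s
v_mean = 0.90 × 5.066 = 4.559 ft/s
Q = A × v_mean = 225 × 4.559 = 1026 ft³/s

1030 ft³/s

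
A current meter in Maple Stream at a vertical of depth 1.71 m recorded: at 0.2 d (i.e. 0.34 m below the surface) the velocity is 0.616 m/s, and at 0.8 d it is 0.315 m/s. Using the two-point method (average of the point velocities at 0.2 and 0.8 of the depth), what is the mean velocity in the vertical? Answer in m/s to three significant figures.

v̄ = (0.616 + 0.315) / 2 = 0.4655 m/s

0.466 m/s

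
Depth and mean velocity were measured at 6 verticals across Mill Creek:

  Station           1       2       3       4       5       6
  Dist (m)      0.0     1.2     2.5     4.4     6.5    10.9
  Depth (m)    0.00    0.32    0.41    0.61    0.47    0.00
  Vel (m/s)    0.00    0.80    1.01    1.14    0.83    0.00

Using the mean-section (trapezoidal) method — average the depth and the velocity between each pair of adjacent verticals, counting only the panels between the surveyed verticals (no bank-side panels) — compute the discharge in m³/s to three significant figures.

Panel 1-2: Δb = 1.2 m, d̄ = (0.00+0.32)/2 = 0.16, v̄ = (0.00+0.80)/2 = 0.4 → q = 1.2×0.16×0.4 = 0.07680 m³/s
Panel 2-3: Δb = 1.3 m, d̄ = (0.32+0.41)/2 = 0.365, v̄ = (0.80+1.01)/2 = 0.905 → q = 1.3×0.365×0.905 = 0.4294 m³/s
Panel 3-4: Δb = 1.9 m, d̄ = (0.41+0.61)/2 = 0.51, v̄ = (1.01+1.14)/2 = 1.075 → q = 1.9×0.51×1.075 = 1.042 m³/s
Panel 4-5: Δb = 2.1 m, d̄ = (0.61+0.47)/2 = 0.54, v̄ = (1.14+0.83)/2 = 0.985 → q = 2.1×0.54×0.985 = 1.117 m³/s
Panel 5-6: Δb = 4.4 m, d̄ = (0.47+0.00)/2 = 0.235, v̄ = (0.83+0.00)/2 = 0.415 → q = 4.4×0.235×0.415 = 0.4291 m³/s
Q = Σ q = 3.094 m³/s

3.09 m³/s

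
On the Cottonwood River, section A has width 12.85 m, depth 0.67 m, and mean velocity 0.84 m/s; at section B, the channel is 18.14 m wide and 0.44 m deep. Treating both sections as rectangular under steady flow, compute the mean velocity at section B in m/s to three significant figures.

Q = A₁V₁ = (12.85×0.67) × 0.84 = 7.232 m³/s
A₂ = 18.14 × 0.44 = 7.982 m²
V₂ = Q/A₂ = 7.232/7.982 = 0.9061 m/s

0.906 m/s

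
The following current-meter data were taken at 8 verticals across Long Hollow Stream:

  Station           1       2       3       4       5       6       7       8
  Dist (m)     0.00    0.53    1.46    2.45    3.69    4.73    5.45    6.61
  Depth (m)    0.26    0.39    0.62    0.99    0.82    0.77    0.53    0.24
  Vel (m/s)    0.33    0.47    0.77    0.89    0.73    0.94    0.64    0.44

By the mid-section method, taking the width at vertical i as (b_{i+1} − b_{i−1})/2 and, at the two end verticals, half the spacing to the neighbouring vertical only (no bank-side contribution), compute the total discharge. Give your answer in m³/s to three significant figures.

w_1 = (0.53 − 0.00)/2 = 0.265 m; q_1 = 0.33 × 0.26 × 0.265 = 0.02274 m³/s
w_2 = (1.46 − 0.00)/2 = 0.73 m; q_2 = 0.47 × 0.39 × 0.73 = 0.1338 m³/s
w_3 = (2.45 − 0.53)/2 = 0.96 m; q_3 = 0.77 × 0.62 × 0.96 = 0.4583 m³/s
w_4 = (3.69 − 1.46)/2 = 1.115 m; q_4 = 0.89 × 0.99 × 1.115 = 0.9824 m³/s
w_5 = (4.73 − 2.45)/2 = 1.14 m; q_5 = 0.73 × 0.82 × 1.14 = 0.6824 m³/s
w_6 = (5.45 − 3.69)/2 = 0.88 m; q_6 = 0.94 × 0.77 × 0.88 = 0.6369 m³/s
w_7 = (6.61 − 4.73)/2 = 0.94 m; q_7 = 0.64 × 0.53 × 0.94 = 0.3188 m³/s
w_8 = (6.61 − 5.45)/2 = 0.58 m; q_8 = 0.44 × 0.24 × 0.58 = 0.06125 m³/s
Q = Σ qᵢ = 3.297 m³/s

3.30 m³/s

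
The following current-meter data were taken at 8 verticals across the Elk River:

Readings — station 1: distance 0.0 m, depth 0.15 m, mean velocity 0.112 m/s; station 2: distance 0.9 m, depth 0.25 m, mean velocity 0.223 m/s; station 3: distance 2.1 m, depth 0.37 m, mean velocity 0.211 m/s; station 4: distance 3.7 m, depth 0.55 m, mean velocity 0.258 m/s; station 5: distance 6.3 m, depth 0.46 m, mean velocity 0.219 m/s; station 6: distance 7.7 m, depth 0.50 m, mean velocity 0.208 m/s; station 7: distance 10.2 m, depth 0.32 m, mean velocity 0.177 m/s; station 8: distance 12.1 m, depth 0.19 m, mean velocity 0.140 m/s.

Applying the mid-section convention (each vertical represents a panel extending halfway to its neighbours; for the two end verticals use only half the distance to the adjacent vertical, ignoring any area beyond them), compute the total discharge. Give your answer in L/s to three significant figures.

1030 L/s

w_1 = (0.9 − 0.0)/2 = 0.45 m; q_1 = 0.112 × 0.15 × 0.45 = 0.007560 m³/s
w_2 = (2.1 − 0.0)/2 = 1.05 m; q_2 = 0.223 × 0.25 × 1.05 = 0.05854 m³/s
w_3 = (3.7 − 0.9)/2 = 1.4 m; q_3 = 0.211 × 0.37 × 1.4 = 0.1093 m³/s
w_4 = (6.3 − 2.1)/2 = 2.1 m; q_4 = 0.258 × 0.55 × 2.1 = 0.2980 m³/s
w_5 = (7.7 − 3.7)/2 = 2 m; q_5 = 0.219 × 0.46 × 2 = 0.2015 m³/s
w_6 = (10.2 − 6.3)/2 = 1.95 m; q_6 = 0.208 × 0.50 × 1.95 = 0.2028 m³/s
w_7 = (12.1 − 7.7)/2 = 2.2 m; q_7 = 0.177 × 0.32 × 2.2 = 0.1246 m³/s
w_8 = (12.1 − 10.2)/2 = 0.95 m; q_8 = 0.140 × 0.19 × 0.95 = 0.02527 m³/s
Q = Σ qᵢ = 1.028 m³/s
= 1.028 × 1000 = 1028 L/s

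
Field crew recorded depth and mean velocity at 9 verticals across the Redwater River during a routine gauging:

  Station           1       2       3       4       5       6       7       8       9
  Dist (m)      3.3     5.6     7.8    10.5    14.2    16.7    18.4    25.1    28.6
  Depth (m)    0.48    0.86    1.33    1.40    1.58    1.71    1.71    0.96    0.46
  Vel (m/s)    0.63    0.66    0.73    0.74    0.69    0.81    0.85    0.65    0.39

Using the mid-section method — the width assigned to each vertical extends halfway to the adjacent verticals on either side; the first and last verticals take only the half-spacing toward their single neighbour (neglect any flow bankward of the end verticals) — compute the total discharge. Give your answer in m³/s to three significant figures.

w_1 = (5.6 − 3.3)/2 = 1.15 m; q_1 = 0.63 × 0.48 × 1.15 = 0.3478 m³/s
w_2 = (7.8 − 3.3)/2 = 2.25 m; q_2 = 0.66 × 0.86 × 2.25 = 1.277 m³/s
w_3 = (10.5 − 5.6)/2 = 2.45 m; q_3 = 0.73 × 1.33 × 2.45 = 2.379 m³/s
w_4 = (14.2 − 7.8)/2 = 3.2 m; q_4 = 0.74 × 1.40 × 3.2 = 3.315 m³/s
w_5 = (16.7 − 10.5)/2 = 3.1 m; q_5 = 0.69 × 1.58 × 3.1 = 3.380 m³/s
w_6 = (18.4 − 14.2)/2 = 2.1 m; q_6 = 0.81 × 1.71 × 2.1 = 2.909 m³/s
w_7 = (25.1 − 16.7)/2 = 4.2 m; q_7 = 0.85 × 1.71 × 4.2 = 6.105 m³/s
w_8 = (28.6 − 18.4)/2 = 5.1 m; q_8 = 0.65 × 0.96 × 5.1 = 3.182 m³/s
w_9 = (28.6 − 25.1)/2 = 1.75 m; q_9 = 0.39 × 0.46 × 1.75 = 0.3140 m³/s
Q = Σ qᵢ = 23.21 m³/s

23.2 m³/s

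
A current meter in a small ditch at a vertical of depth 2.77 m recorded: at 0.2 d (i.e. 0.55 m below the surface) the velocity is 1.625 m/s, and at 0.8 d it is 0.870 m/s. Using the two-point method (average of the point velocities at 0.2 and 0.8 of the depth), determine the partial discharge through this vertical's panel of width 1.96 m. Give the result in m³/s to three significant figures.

v̄ = (1.625 + 0.870) / 2 = 1.248 m/s
q = v̄ × d × w = 1.248 × 2.77 × 1.96 = 6.773 m³/s

6.77 m³/s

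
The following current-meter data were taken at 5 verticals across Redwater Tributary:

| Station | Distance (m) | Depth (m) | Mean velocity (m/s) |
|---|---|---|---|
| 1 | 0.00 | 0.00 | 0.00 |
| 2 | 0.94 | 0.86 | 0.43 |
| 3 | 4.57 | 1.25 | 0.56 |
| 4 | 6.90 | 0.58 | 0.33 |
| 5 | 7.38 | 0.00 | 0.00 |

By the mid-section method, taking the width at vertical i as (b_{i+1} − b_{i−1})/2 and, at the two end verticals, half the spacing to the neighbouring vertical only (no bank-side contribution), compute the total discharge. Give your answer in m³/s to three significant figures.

w_2 = (4.57 − 0.00)/2 = 2.285 m; q_2 = 0.43 × 0.86 × 2.285 = 0.8450 m³/s
w_3 = (6.90 − 0.94)/2 = 2.98 m; q_3 = 0.56 × 1.25 × 2.98 = 2.086 m³/s
w_4 = (7.38 − 4.57)/2 = 1.405 m; q_4 = 0.33 × 0.58 × 1.405 = 0.2689 m³/s
Stations 1, 5 contribute zero (depth or velocity is 0).
Q = Σ qᵢ = 3.200 m³/s

3.20 m³/s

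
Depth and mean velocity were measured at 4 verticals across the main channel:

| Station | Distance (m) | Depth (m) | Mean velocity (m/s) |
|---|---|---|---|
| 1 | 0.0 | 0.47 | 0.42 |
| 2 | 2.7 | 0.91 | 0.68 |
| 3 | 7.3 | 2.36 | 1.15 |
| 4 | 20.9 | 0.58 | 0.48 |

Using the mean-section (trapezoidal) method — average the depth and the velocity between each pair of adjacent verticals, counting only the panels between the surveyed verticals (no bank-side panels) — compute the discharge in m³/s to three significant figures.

Panel 1-2: Δb = 2.7 m, d̄ = (0.47+0.91)/2 = 0.69, v̄ = (0.42+0.68)/2 = 0.55 → q = 2.7×0.69×0.55 = 1.025 m³/s
Panel 2-3: Δb = 4.6 m, d̄ = (0.91+2.36)/2 = 1.635, v̄ = (0.68+1.15)/2 = 0.915 → q = 4.6×1.635×0.915 = 6.882 m³/s
Panel 3-4: Δb = 13.6 m, d̄ = (2.36+0.58)/2 = 1.47, v̄ = (1.15+0.48)/2 = 0.815 → q = 13.6×1.47×0.815 = 16.29 m³/s
Q = Σ q = 24.20 m³/s

24.2 m³/s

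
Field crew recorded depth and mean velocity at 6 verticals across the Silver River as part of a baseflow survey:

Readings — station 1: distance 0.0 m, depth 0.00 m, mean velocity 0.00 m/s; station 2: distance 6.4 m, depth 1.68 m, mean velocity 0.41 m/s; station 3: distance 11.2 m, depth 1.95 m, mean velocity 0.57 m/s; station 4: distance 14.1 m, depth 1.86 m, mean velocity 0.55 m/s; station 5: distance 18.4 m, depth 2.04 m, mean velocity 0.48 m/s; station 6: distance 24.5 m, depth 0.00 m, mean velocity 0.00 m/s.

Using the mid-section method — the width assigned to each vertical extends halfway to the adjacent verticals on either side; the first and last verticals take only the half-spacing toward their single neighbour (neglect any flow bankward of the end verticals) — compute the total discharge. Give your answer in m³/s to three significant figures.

w_2 = (11.2 − 0.0)/2 = 5.6 m; q_2 = 0.41 × 1.68 × 5.6 = 3.857 m³/s
w_3 = (14.1 − 6.4)/2 = 3.85 m; q_3 = 0.57 × 1.95 × 3.85 = 4.279 m³/s
w_4 = (18.4 − 11.2)/2 = 3.6 m; q_4 = 0.55 × 1.86 × 3.6 = 3.683 m³/s
w_5 = (24.5 − 14.1)/2 = 5.2 m; q_5 = 0.48 × 2.04 × 5.2 = 5.092 m³/s
Stations 1, 6 contribute zero (depth or velocity is 0).
Q = Σ qᵢ = 16.91 m³/s

16.9 m³/s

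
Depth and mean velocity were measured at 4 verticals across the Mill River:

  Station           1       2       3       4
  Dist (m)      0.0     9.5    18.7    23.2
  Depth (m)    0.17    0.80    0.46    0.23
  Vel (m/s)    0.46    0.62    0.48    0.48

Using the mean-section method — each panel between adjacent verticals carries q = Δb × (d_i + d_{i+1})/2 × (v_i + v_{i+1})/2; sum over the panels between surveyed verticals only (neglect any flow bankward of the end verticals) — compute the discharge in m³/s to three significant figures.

Panel 1-2: Δb = 9.5 m, d̄ = (0.17+0.80)/2 = 0.485, v̄ = (0.46+0.62)/2 = 0.54 → q = 9.5×0.485×0.54 = 2.488 m³/s
Panel 2-3: Δb = 9.2 m, d̄ = (0.80+0.46)/2 = 0.63, v̄ = (0.62+0.48)/2 = 0.55 → q = 9.2×0.63×0.55 = 3.188 m³/s
Panel 3-4: Δb = 4.5 m, d̄ = (0.46+0.23)/2 = 0.345, v̄ = (0.48+0.48)/2 = 0.48 → q = 4.5×0.345×0.48 = 0.7452 m³/s
Q = Σ q = 6.421 m³/s

6.42 m³/s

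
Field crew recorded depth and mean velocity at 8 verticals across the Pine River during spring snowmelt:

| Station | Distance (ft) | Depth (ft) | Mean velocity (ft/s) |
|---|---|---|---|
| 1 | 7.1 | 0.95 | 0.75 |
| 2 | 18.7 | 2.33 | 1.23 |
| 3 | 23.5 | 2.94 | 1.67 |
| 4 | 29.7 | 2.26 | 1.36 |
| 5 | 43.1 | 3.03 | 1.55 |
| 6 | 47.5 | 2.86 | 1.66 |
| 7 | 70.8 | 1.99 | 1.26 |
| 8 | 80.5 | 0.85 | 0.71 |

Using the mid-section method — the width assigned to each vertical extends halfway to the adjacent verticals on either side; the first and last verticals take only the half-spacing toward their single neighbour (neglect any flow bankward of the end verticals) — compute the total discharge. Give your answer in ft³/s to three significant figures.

w_1 = (18.7 − 7.1)/2 = 5.8 ft; q_1 = 0.75 × 0.95 × 5.8 = 4.133 ft³/s
w_2 = (23.5 − 7.1)/2 = 8.2 ft; q_2 = 1.23 × 2.33 × 8.2 = 23.50 ft³/s
w_3 = (29.7 − 18.7)/2 = 5.5 ft; q_3 = 1.67 × 2.94 × 5.5 = 27.00 ft³/s
w_4 = (43.1 − 23.5)/2 = 9.8 ft; q_4 = 1.36 × 2.26 × 9.8 = 30.12 ft³/s
w_5 = (47.5 − 29.7)/2 = 8.9 ft; q_5 = 1.55 × 3.03 × 8.9 = 41.80 ft³/s
w_6 = (70.8 − 43.1)/2 = 13.85 ft; q_6 = 1.66 × 2.86 × 13.85 = 65.75 ft³/s
w_7 = (80.5 − 47.5)/2 = 16.5 ft; q_7 = 1.26 × 1.99 × 16.5 = 41.37 ft³/s
w_8 = (80.5 − 70.8)/2 = 4.85 ft; q_8 = 0.71 × 0.85 × 4.85 = 2.927 ft³/s
Q = Σ qᵢ = 236.6 ft³/s

237 ft³/s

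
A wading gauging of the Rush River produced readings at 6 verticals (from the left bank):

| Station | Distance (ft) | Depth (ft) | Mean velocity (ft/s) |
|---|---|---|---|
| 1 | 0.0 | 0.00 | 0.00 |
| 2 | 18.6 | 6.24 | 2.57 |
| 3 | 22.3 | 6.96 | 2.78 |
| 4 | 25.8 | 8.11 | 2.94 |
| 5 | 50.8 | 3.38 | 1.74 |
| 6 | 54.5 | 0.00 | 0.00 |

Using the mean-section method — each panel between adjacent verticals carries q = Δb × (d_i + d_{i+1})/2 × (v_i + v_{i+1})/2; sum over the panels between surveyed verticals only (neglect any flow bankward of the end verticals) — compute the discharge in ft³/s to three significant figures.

557 ft³/s

Panel 1-2: Δb = 18.6 ft, d̄ = (0.00+6.24)/2 = 3.12, v̄ = (0.00+2.57)/2 = 1.285 → q = 18.6×3.12×1.285 = 74.57 ft³/s
Panel 2-3: Δb = 3.7 ft, d̄ = (6.24+6.96)/2 = 6.6, v̄ = (2.57+2.78)/2 = 2.675 → q = 3.7×6.6×2.675 = 65.32 ft³/s
Panel 3-4: Δb = 3.5 ft, d̄ = (6.96+8.11)/2 = 7.535, v̄ = (2.78+2.94)/2 = 2.86 → q = 3.5×7.535×2.86 = 75.43 ft³/s
Panel 4-5: Δb = 25 ft, d̄ = (8.11+3.38)/2 = 5.745, v̄ = (2.94+1.74)/2 = 2.34 → q = 25×5.745×2.34 = 336.1 ft³/s
Panel 5-6: Δb = 3.7 ft, d̄ = (3.38+0.00)/2 = 1.69, v̄ = (1.74+0.00)/2 = 0.87 → q = 3.7×1.69×0.87 = 5.440 ft³/s
Q = Σ q = 556.8 ft³/s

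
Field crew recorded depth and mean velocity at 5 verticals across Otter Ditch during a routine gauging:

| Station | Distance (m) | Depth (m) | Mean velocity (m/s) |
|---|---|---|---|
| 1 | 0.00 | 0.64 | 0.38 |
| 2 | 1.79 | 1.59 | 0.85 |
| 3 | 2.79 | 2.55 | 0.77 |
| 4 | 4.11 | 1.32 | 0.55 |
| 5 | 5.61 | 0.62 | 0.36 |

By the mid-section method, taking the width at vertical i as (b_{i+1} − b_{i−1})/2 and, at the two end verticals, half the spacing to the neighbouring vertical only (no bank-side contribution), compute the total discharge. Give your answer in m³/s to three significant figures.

5.57 m³/s

w_1 = (1.79 − 0.00)/2 = 0.895 m; q_1 = 0.38 × 0.64 × 0.895 = 0.2177 m³/s
w_2 = (2.79 − 0.00)/2 = 1.395 m; q_2 = 0.85 × 1.59 × 1.395 = 1.885 m³/s
w_3 = (4.11 − 1.79)/2 = 1.16 m; q_3 = 0.77 × 2.55 × 1.16 = 2.278 m³/s
w_4 = (5.61 − 2.79)/2 = 1.41 m; q_4 = 0.55 × 1.32 × 1.41 = 1.024 m³/s
w_5 = (5.61 − 4.11)/2 = 0.75 m; q_5 = 0.36 × 0.62 × 0.75 = 0.1674 m³/s
Q = Σ qᵢ = 5.572 m³/s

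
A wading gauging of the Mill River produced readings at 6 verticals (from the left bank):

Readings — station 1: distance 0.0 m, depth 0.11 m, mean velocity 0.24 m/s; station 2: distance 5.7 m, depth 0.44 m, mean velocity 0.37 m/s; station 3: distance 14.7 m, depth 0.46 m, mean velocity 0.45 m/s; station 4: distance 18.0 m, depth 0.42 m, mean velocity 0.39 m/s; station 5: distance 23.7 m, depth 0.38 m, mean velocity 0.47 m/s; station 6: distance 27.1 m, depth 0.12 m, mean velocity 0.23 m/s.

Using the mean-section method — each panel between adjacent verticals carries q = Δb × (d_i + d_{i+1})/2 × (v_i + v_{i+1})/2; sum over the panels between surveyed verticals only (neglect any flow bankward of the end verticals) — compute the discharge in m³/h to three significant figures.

Panel 1-2: Δb = 5.7 m, d̄ = (0.11+0.44)/2 = 0.275, v̄ = (0.24+0.37)/2 = 0.305 → q = 5.7×0.275×0.305 = 0.4781 m³/s
Panel 2-3: Δb = 9 m, d̄ = (0.44+0.46)/2 = 0.45, v̄ = (0.37+0.45)/2 = 0.41 → q = 9×0.45×0.41 = 1.661 m³/s
Panel 3-4: Δb = 3.3 m, d̄ = (0.46+0.42)/2 = 0.44, v̄ = (0.45+0.39)/2 = 0.42 → q = 3.3×0.44×0.42 = 0.6098 m³/s
Panel 4-5: Δb = 5.7 m, d̄ = (0.42+0.38)/2 = 0.4, v̄ = (0.39+0.47)/2 = 0.43 → q = 5.7×0.4×0.43 = 0.9804 m³/s
Panel 5-6: Δb = 3.4 m, d̄ = (0.38+0.12)/2 = 0.25, v̄ = (0.47+0.23)/2 = 0.35 → q = 3.4×0.25×0.35 = 0.2975 m³/s
Q = Σ q = 4.026 m³/s
= 4.026 × 3600 = 14490 m³/h

14500 m³/h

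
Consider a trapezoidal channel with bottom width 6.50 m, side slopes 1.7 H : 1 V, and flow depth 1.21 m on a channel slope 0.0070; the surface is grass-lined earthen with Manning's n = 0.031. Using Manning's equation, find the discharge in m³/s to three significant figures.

26.4 m³/s

A = (b + z·y)·y = (6.50 + 1.7×1.21)×1.21 = 10.35 m²
P = b + 2y√(1+z²) = 6.50 + 2×1.21×√(1+1.7²) = 11.27 m
R = A/P = 10.35/11.27 = 0.9185 m
Q = (1/n)·A·R^(2/3)·S^(1/2) = (1/0.031) × 10.35 × 0.9185^(2/3) × 0.0070^(1/2) = 26.40 m³/s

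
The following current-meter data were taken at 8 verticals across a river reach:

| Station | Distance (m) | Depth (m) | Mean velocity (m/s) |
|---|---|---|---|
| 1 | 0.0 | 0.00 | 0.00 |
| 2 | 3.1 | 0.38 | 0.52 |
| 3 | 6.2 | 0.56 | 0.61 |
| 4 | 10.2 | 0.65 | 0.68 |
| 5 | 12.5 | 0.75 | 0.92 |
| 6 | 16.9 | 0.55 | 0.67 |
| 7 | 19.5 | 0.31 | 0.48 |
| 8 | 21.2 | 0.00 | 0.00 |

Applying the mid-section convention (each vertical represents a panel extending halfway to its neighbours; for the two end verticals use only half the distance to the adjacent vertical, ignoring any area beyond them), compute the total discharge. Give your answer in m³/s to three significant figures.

w_2 = (6.2 − 0.0)/2 = 3.1 m; q_2 = 0.52 × 0.38 × 3.1 = 0.6126 m³/s
w_3 = (10.2 − 3.1)/2 = 3.55 m; q_3 = 0.61 × 0.56 × 3.55 = 1.213 m³/s
w_4 = (12.5 − 6.2)/2 = 3.15 m; q_4 = 0.68 × 0.65 × 3.15 = 1.392 m³/s
w_5 = (16.9 − 10.2)/2 = 3.35 m; q_5 = 0.92 × 0.75 × 3.35 = 2.312 m³/s
w_6 = (19.5 − 12.5)/2 = 3.5 m; q_6 = 0.67 × 0.55 × 3.5 = 1.290 m³/s
w_7 = (21.2 − 16.9)/2 = 2.15 m; q_7 = 0.48 × 0.31 × 2.15 = 0.3199 m³/s
Stations 1, 8 contribute zero (depth or velocity is 0).
Q = Σ qᵢ = 7.139 m³/s

7.14 m³/s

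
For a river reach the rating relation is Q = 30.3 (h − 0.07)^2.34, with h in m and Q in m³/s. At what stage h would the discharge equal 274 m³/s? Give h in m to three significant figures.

2.63 m

h − h₀ = (Q/C)^(1/b) = (274/30.3)^(1/2.34) = 2.563 m
h = 0.07 + 2.563 = 2.633 m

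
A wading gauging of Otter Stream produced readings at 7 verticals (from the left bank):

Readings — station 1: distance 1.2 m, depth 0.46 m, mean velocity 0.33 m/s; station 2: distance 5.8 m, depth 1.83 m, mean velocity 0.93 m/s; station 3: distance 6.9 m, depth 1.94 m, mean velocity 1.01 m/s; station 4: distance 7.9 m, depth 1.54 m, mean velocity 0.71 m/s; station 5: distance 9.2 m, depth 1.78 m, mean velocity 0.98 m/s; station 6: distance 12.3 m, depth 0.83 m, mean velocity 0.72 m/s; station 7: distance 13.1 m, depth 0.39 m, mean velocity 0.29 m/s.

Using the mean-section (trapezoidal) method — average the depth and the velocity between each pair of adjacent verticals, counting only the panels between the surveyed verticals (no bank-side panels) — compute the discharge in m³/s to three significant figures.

12.3 m³/s

Panel 1-2: Δb = 4.6 m, d̄ = (0.46+1.83)/2 = 1.145, v̄ = (0.33+0.93)/2 = 0.63 → q = 4.6×1.145×0.63 = 3.318 m³/s
Panel 2-3: Δb = 1.1 m, d̄ = (1.83+1.94)/2 = 1.885, v̄ = (0.93+1.01)/2 = 0.97 → q = 1.1×1.885×0.97 = 2.011 m³/s
Panel 3-4: Δb = 1 m, d̄ = (1.94+1.54)/2 = 1.74, v̄ = (1.01+0.71)/2 = 0.86 → q = 1×1.74×0.86 = 1.496 m³/s
Panel 4-5: Δb = 1.3 m, d̄ = (1.54+1.78)/2 = 1.66, v̄ = (0.71+0.98)/2 = 0.845 → q = 1.3×1.66×0.845 = 1.824 m³/s
Panel 5-6: Δb = 3.1 m, d̄ = (1.78+0.83)/2 = 1.305, v̄ = (0.98+0.72)/2 = 0.85 → q = 3.1×1.305×0.85 = 3.439 m³/s
Panel 6-7: Δb = 0.8 m, d̄ = (0.83+0.39)/2 = 0.61, v̄ = (0.72+0.29)/2 = 0.505 → q = 0.8×0.61×0.505 = 0.2464 m³/s
Q = Σ q = 12.33 m³/s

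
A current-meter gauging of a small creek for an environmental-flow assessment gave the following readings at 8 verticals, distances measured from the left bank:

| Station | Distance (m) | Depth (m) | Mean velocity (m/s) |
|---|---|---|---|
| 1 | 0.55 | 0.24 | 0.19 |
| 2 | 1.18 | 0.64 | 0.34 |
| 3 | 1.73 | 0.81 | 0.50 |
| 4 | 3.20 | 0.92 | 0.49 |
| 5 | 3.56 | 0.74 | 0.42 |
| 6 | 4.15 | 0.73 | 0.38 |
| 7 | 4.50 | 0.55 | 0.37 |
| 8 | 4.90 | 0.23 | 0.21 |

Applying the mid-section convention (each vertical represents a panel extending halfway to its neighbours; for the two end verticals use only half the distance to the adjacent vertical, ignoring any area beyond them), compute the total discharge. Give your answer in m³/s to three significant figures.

1.33 m³/s

w_1 = (1.18 − 0.55)/2 = 0.315 m; q_1 = 0.19 × 0.24 × 0.315 = 0.01436 m³/s
w_2 = (1.73 − 0.55)/2 = 0.59 m; q_2 = 0.34 × 0.64 × 0.59 = 0.1284 m³/s
w_3 = (3.20 − 1.18)/2 = 1.01 m; q_3 = 0.50 × 0.81 × 1.01 = 0.4091 m³/s
w_4 = (3.56 − 1.73)/2 = 0.915 m; q_4 = 0.49 × 0.92 × 0.915 = 0.4125 m³/s
w_5 = (4.15 − 3.20)/2 = 0.475 m; q_5 = 0.42 × 0.74 × 0.475 = 0.1476 m³/s
w_6 = (4.50 − 3.56)/2 = 0.47 m; q_6 = 0.38 × 0.73 × 0.47 = 0.1304 m³/s
w_7 = (4.90 − 4.15)/2 = 0.375 m; q_7 = 0.37 × 0.55 × 0.375 = 0.07631 m³/s
w_8 = (4.90 − 4.50)/2 = 0.2 m; q_8 = 0.21 × 0.23 × 0.2 = 0.009660 m³/s
Q = Σ qᵢ = 1.328 m³/s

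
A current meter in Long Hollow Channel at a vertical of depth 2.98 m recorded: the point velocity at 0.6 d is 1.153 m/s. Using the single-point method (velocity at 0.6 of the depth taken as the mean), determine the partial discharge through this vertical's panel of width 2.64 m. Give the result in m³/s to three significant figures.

9.07 m³/s

v̄ = v₀.₆ = 1.153 m/s
q = v̄ × d × w = 1.153 × 2.98 × 2.64 = 9.071 m³/s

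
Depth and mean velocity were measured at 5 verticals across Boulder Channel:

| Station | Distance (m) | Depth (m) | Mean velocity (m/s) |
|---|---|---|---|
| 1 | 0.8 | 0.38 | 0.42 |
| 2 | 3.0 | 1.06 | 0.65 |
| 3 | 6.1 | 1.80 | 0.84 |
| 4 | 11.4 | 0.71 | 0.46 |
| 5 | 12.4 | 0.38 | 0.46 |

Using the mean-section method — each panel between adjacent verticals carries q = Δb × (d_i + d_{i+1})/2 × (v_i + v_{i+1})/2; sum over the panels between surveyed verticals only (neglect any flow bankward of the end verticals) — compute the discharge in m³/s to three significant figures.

8.72 m³/s

Panel 1-2: Δb = 2.2 m, d̄ = (0.38+1.06)/2 = 0.72, v̄ = (0.42+0.65)/2 = 0.535 → q = 2.2×0.72×0.535 = 0.8474 m³/s
Panel 2-3: Δb = 3.1 m, d̄ = (1.06+1.80)/2 = 1.43, v̄ = (0.65+0.84)/2 = 0.745 → q = 3.1×1.43×0.745 = 3.303 m³/s
Panel 3-4: Δb = 5.3 m, d̄ = (1.80+0.71)/2 = 1.255, v̄ = (0.84+0.46)/2 = 0.65 → q = 5.3×1.255×0.65 = 4.323 m³/s
Panel 4-5: Δb = 1 m, d̄ = (0.71+0.38)/2 = 0.545, v̄ = (0.46+0.46)/2 = 0.46 → q = 1×0.545×0.46 = 0.2507 m³/s
Q = Σ q = 8.724 m³/s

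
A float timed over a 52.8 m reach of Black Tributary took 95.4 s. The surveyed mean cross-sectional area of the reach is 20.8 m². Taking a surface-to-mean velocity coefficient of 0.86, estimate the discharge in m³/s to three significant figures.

9.90 m³/s

v_surface = L / t̄ = 52.8 / 95.4 = 0.5535 m/s
v_mean = 0.86 × 0.5535 = 0.4760 m/s
Q = A × v_mean = 20.8 × 0.4760 = 9.900 m³/s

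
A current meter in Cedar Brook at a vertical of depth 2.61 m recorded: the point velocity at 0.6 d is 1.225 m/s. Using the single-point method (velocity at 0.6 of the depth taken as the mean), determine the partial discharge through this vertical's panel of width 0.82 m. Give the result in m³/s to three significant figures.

2.62 m³/s

v̄ = v₀.₆ = 1.225 m/s
q = v̄ × d × w = 1.225 × 2.61 × 0.82 = 2.622 m³/s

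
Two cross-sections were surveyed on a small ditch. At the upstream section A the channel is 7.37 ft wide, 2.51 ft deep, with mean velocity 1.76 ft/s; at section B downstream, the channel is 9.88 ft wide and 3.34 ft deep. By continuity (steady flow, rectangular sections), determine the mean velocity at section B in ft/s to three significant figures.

0.987 ft/s

Q = A₁V₁ = (7.37×2.51) × 1.76 = 32.56 ft³/s
A₂ = 9.88 × 3.34 = 33.00 ft²
V₂ = Q/A₂ = 32.56/33.00 = 0.9866 ft/s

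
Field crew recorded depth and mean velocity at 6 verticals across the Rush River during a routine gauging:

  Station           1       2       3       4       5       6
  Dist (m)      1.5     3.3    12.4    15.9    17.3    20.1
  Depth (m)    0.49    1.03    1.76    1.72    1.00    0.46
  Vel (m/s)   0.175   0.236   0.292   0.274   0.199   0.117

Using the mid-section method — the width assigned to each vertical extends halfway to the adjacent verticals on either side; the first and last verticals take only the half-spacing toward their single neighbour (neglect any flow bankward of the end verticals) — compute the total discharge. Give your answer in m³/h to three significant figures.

w_1 = (3.3 − 1.5)/2 = 0.9 m; q_1 = 0.175 × 0.49 × 0.9 = 0.07718 m³/s
w_2 = (12.4 − 1.5)/2 = 5.45 m; q_2 = 0.236 × 1.03 × 5.45 = 1.325 m³/s
w_3 = (15.9 − 3.3)/2 = 6.3 m; q_3 = 0.292 × 1.76 × 6.3 = 3.238 m³/s
w_4 = (17.3 − 12.4)/2 = 2.45 m; q_4 = 0.274 × 1.72 × 2.45 = 1.155 m³/s
w_5 = (20.1 − 15.9)/2 = 2.1 m; q_5 = 0.199 × 1.00 × 2.1 = 0.4179 m³/s
w_6 = (20.1 − 17.3)/2 = 1.4 m; q_6 = 0.117 × 0.46 × 1.4 = 0.07535 m³/s
Q = Σ qᵢ = 6.288 m³/s
= 6.288 × 3600 = 22640 m³/h

22600 m³/h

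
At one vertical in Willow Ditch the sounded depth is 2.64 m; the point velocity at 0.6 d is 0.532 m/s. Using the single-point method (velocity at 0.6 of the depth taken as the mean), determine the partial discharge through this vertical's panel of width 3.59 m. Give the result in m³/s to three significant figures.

5.04 m³/s

v̄ = v₀.₆ = 0.532 m/s
q = v̄ × d × w = 0.5320 × 2.64 × 3.59 = 5.042 m³/s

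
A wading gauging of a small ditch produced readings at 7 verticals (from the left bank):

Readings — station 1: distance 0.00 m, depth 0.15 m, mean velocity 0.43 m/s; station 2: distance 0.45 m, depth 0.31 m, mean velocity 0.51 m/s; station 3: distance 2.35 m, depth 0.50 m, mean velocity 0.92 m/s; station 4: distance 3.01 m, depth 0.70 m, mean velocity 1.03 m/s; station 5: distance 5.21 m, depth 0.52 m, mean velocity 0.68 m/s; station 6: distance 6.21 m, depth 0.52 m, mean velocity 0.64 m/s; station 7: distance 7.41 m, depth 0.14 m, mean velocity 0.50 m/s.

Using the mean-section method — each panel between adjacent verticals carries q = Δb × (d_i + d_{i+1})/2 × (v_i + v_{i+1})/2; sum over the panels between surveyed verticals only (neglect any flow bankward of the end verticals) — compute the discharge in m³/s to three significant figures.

2.70 m³/s

Panel 1-2: Δb = 0.45 m, d̄ = (0.15+0.31)/2 = 0.23, v̄ = (0.43+0.51)/2 = 0.47 → q = 0.45×0.23×0.47 = 0.04865 m³/s
Panel 2-3: Δb = 1.9 m, d̄ = (0.31+0.50)/2 = 0.405, v̄ = (0.51+0.92)/2 = 0.715 → q = 1.9×0.405×0.715 = 0.5502 m³/s
Panel 3-4: Δb = 0.66 m, d̄ = (0.50+0.70)/2 = 0.6, v̄ = (0.92+1.03)/2 = 0.975 → q = 0.66×0.6×0.975 = 0.3861 m³/s
Panel 4-5: Δb = 2.2 m, d̄ = (0.70+0.52)/2 = 0.61, v̄ = (1.03+0.68)/2 = 0.855 → q = 2.2×0.61×0.855 = 1.147 m³/s
Panel 5-6: Δb = 1 m, d̄ = (0.52+0.52)/2 = 0.52, v̄ = (0.68+0.64)/2 = 0.66 → q = 1×0.52×0.66 = 0.3432 m³/s
Panel 6-7: Δb = 1.2 m, d̄ = (0.52+0.14)/2 = 0.33, v̄ = (0.64+0.50)/2 = 0.57 → q = 1.2×0.33×0.57 = 0.2257 m³/s
Q = Σ q = 2.701 m³/s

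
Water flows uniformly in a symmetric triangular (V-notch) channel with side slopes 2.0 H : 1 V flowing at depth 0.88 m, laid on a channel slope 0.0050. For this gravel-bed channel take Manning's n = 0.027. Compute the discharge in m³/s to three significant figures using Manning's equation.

A = z·y² = 2.0×0.88² = 1.549 m²
P = 2y√(1+z²) = 2×0.88×√(1+2.0²) = 3.935 m
R = A/P = 1.549/3.935 = 0.3935 m
Q = (1/n)·A·R^(2/3)·S^(1/2) = (1/0.027) × 1.549 × 0.3935^(2/3) × 0.0050^(1/2) = 2.178 m³/s

2.18 m³/s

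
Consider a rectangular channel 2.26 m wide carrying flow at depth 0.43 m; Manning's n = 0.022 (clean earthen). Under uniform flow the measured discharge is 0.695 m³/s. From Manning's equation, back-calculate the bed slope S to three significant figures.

A = b·y = 2.26 × 0.43 = 0.9718 m²
P = b + 2y = 2.26 + 2×0.43 = 3.120 m
R = A/P = 0.9718/3.120 = 0.3115 m
S = (Q·n / (1·A·R^(2/3)))² = (0.695×0.022 / (1×0.9718×0.4595))² = 0.001172

0.00117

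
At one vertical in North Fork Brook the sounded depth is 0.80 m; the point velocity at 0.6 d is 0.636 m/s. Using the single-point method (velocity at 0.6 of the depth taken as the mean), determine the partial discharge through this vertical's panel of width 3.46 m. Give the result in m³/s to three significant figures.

1.76 m³/s

v̄ = v₀.₆ = 0.636 m/s
q = v̄ × d × w = 0.6360 × 0.80 × 3.46 = 1.760 m³/s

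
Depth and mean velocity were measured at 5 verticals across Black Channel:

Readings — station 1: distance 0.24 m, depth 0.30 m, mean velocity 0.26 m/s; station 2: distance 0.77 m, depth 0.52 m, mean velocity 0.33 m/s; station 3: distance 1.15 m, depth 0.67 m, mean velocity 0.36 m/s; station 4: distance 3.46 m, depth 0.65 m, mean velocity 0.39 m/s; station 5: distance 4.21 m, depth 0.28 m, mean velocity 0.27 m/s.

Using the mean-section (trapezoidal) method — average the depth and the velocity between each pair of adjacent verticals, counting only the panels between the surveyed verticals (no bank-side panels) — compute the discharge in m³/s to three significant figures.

0.829 m³/s

Panel 1-2: Δb = 0.53 m, d̄ = (0.30+0.52)/2 = 0.41, v̄ = (0.26+0.33)/2 = 0.295 → q = 0.53×0.41×0.295 = 0.06410 m³/s
Panel 2-3: Δb = 0.38 m, d̄ = (0.52+0.67)/2 = 0.595, v̄ = (0.33+0.36)/2 = 0.345 → q = 0.38×0.595×0.345 = 0.07800 m³/s
Panel 3-4: Δb = 2.31 m, d̄ = (0.67+0.65)/2 = 0.66, v̄ = (0.36+0.39)/2 = 0.375 → q = 2.31×0.66×0.375 = 0.5717 m³/s
Panel 4-5: Δb = 0.75 m, d̄ = (0.65+0.28)/2 = 0.465, v̄ = (0.39+0.27)/2 = 0.33 → q = 0.75×0.465×0.33 = 0.1151 m³/s
Q = Σ q = 0.8289 m³/s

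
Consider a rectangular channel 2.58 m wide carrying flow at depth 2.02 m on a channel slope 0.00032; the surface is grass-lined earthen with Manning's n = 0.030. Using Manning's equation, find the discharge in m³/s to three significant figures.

2.65 m³/s

A = b·y = 2.58 × 2.02 = 5.212 m²
P = b + 2y = 2.58 + 2×2.02 = 6.620 m
R = A/P = 5.212/6.620 = 0.7873 m
Q = (1/n)·A·R^(2/3)·S^(1/2) = (1/0.030) × 5.212 × 0.7873^(2/3) × 0.00032^(1/2) = 2.650 m³/s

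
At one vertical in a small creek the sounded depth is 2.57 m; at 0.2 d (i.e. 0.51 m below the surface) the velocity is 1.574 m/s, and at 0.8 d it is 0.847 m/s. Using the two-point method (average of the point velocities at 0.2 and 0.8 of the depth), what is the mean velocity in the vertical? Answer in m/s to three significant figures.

v̄ = (1.574 + 0.847) / 2 = 1.211 m/s

1.21 m/s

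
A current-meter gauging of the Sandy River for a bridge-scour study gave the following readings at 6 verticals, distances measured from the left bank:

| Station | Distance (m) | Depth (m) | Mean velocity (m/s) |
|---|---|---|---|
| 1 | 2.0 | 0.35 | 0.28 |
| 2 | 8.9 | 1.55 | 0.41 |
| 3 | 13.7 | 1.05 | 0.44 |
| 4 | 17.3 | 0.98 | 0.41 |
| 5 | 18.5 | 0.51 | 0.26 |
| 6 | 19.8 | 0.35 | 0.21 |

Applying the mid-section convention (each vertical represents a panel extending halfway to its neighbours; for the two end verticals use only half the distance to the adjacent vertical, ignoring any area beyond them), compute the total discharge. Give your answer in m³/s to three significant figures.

7.17 m³/s

w_1 = (8.9 − 2.0)/2 = 3.45 m; q_1 = 0.28 × 0.35 × 3.45 = 0.3381 m³/s
w_2 = (13.7 − 2.0)/2 = 5.85 m; q_2 = 0.41 × 1.55 × 5.85 = 3.718 m³/s
w_3 = (17.3 − 8.9)/2 = 4.2 m; q_3 = 0.44 × 1.05 × 4.2 = 1.940 m³/s
w_4 = (18.5 − 13.7)/2 = 2.4 m; q_4 = 0.41 × 0.98 × 2.4 = 0.9643 m³/s
w_5 = (19.8 − 17.3)/2 = 1.25 m; q_5 = 0.26 × 0.51 × 1.25 = 0.1658 m³/s
w_6 = (19.8 − 18.5)/2 = 0.65 m; q_6 = 0.21 × 0.35 × 0.65 = 0.04778 m³/s
Q = Σ qᵢ = 7.174 m³/s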